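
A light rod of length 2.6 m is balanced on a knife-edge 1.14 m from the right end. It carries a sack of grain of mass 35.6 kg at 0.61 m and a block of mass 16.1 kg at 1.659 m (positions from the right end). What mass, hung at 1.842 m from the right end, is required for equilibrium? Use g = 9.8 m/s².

Take moments about the knife-edge (at 1.14 m from the right end).
Sack of grain: 35.6 × 9.8 = 348.9 N down at 0.61 m → arm 0.53 m, τ = 348.9 × 0.53 = 184.9 N·m clockwise.
Block: 16.1 × 9.8 = 157.8 N down at 1.659 m → arm 0.519 m, τ = 157.8 × 0.519 = 81.9 N·m counterclockwise.
Net moment of known loads = 103 N·m clockwise.
An unknown mass m at 1.842 m has arm 0.702 m; its moment is m·g·0.702 counterclockwise.
Στ = 0 ⇒ m × 9.8 × 0.702 = 103 ⇒ m = 103 / (9.8 × 0.702) = 15 kg.

m ≈ 15 kg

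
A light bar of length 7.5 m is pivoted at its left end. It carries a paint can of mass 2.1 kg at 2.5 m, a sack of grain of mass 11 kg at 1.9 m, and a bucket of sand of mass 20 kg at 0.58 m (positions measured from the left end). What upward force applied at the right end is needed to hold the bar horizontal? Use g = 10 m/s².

Sum moments about the left end (the unknown pivot reaction has zero arm there).
Paint can: 2.1 × 10 = 21 N down at 2.5 m → arm 2.5 m, τ = 21 × 2.5 = 52.5 N·m clockwise.
Sack of grain: 11 × 10 = 110 N down at 1.9 m → arm 1.9 m, τ = 110 × 1.9 = 209 N·m clockwise.
Bucket of sand: 20 × 10 = 200 N down at 0.58 m → arm 0.58 m, τ = 200 × 0.58 = 116 N·m clockwise.
Net moment of the loads = 377.5 N·m clockwise.
The upward force F acts at the right end, arm 7.5 m, giving F × 7.5 counterclockwise.
Balancing moments: F × 7.5 = 377.5, giving F = 377.5 / 7.5 = 50.3 N.

F ≈ 50.3 N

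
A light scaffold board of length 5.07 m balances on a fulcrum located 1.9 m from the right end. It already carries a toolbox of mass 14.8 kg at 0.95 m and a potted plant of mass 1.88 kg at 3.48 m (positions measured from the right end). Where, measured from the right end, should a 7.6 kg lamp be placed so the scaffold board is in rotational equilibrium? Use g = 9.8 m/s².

Taking torques about the fulcrum (at 1.9 m from the right end):
Toolbox: 14.8 × 9.8 = 145 N down at 0.95 m → arm 0.95 m, τ = 145 × 0.95 = 137.8 N·m clockwise.
Potted plant: 1.88 × 9.8 = 18.42 N down at 3.48 m → arm 1.58 m, τ = 18.42 × 1.58 = 29.1 N·m counterclockwise.
Net moment of existing loads = 108.7 N·m clockwise.
The lamp weighs 7.6 × 9.8 = 74.48 N and must supply an equal counterclockwise moment, so its lever arm about the fulcrum is 108.7 / 74.48 = 1.46 m.
That puts it at 1.9 + 1.46 = 3.36 m from the right end.

x ≈ 3.36 m from the right end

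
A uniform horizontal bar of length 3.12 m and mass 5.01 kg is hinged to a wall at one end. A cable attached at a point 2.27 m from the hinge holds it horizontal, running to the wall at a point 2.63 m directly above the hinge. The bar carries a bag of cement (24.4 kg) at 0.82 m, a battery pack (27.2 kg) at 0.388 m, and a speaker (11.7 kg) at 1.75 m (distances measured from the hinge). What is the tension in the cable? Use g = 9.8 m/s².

T ≈ 336 N

Take moments about the hinge.
Beam weight: 5.01 × 9.8 = 49.1 N down at 1.56 m → arm 1.56 m, τ = 49.1 × 1.56 = 76.6 N·m clockwise.
Bag of cement: 24.4 × 9.8 = 239.1 N down at 0.82 m → arm 0.82 m, τ = 239.1 × 0.82 = 196.1 N·m clockwise.
Battery pack: 27.2 × 9.8 = 266.6 N down at 0.388 m → arm 0.388 m, τ = 266.6 × 0.388 = 103.4 N·m clockwise.
Speaker: 11.7 × 9.8 = 114.7 N down at 1.75 m → arm 1.75 m, τ = 114.7 × 1.75 = 200.7 N·m clockwise.
Total clockwise load moment = 576.8 N·m.
The cable tension T acts at 2.27 m; only its component perpendicular to the bar, T sinθ, produces torque. sinθ = h/√(h²+d²) = 2.63/√(2.63²+2.27²) = 0.757.
For rotational equilibrium, T × 2.27 × 0.757 = 576.8, so T = 576.8 / 1.718 = 336 N.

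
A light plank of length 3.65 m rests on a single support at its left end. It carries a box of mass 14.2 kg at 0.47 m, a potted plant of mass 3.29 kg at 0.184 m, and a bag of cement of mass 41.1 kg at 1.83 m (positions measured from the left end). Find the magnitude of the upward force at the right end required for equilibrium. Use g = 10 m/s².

F ≈ 226 N

Choose the left end as the axis so the unknown pivot reaction has zero arm there.
Box: 14.2 × 10 = 142 N down at 0.47 m → arm 0.47 m, τ = 142 × 0.47 = 66.74 N·m clockwise.
Potted plant: 3.29 × 10 = 32.9 N down at 0.184 m → arm 0.184 m, τ = 32.9 × 0.184 = 6.054 N·m clockwise.
Bag of cement: 41.1 × 10 = 411 N down at 1.83 m → arm 1.83 m, τ = 411 × 1.83 = 752.1 N·m clockwise.
Net moment of the loads = 824.9 N·m clockwise.
The upward force F acts at the right end, arm 3.65 m, giving F × 3.65 counterclockwise.
Στ = 0 ⇒ F × 3.65 = 824.9 ⇒ F = 824.9 / 3.65 = 226 N.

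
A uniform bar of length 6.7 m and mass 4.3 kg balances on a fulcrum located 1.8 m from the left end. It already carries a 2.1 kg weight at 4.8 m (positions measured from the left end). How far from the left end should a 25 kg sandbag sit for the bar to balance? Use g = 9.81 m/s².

Sum moments about the fulcrum (at 1.8 m from the left end) (the support reaction has zero arm there).
Beam weight: 4.3 × 9.81 = 42.18 N down at 3.35 m → arm 1.55 m, τ = 42.18 × 1.55 = 65.38 N·m clockwise.
Weight: 2.1 × 9.81 = 20.6 N down at 4.8 m → arm 3 m, τ = 20.6 × 3 = 61.8 N·m clockwise.
Net moment of existing loads = 127.2 N·m clockwise.
The sandbag weighs 25 × 9.81 = 245.2 N and must supply an equal counterclockwise moment, so its lever arm about the fulcrum is 127.2 / 245.2 = 0.519 m.
That puts it at 1.8 − 0.519 = 1.28 m from the left end.

x ≈ 1.28 m from the left end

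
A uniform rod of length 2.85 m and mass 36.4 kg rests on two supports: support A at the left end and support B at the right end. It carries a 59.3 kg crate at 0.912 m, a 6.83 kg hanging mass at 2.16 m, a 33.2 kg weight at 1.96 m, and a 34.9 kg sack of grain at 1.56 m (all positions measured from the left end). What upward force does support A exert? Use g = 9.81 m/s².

Choose support B as the axis so its reaction then has zero moment arm.
Beam weight: 36.4 × 9.81 = 357.1 N down at 1.425 m → arm 1.425 m, τ = 357.1 × 1.425 = 508.9 N·m counterclockwise.
Crate: 59.3 × 9.81 = 581.7 N down at 0.912 m → arm 1.938 m, τ = 581.7 × 1.938 = 1127 N·m counterclockwise.
Hanging mass: 6.83 × 9.81 = 67 N down at 2.16 m → arm 0.69 m, τ = 67 × 0.69 = 46.23 N·m counterclockwise.
Weight: 33.2 × 9.81 = 325.7 N down at 1.96 m → arm 0.89 m, τ = 325.7 × 0.89 = 289.9 N·m counterclockwise.
Sack of grain: 34.9 × 9.81 = 342.4 N down at 1.56 m → arm 1.29 m, τ = 342.4 × 1.29 = 441.7 N·m counterclockwise.
Net load moment about support B = 2414 N·m counterclockwise.
Reaction R at support A is upward at 0 m, arm 2.85 m → moment R × 2.85 clockwise.
Balancing moments: R × 2.85 = 2414, giving R = 847 N.

R_A ≈ 847 N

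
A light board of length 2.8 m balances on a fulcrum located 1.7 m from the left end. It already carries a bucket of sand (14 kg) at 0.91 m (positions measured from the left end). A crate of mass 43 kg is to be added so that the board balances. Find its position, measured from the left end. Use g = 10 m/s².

Choose the fulcrum (at 1.7 m from the left end) as the axis so the support reaction has zero arm there.
Bucket of sand: 14 × 10 = 140 N down at 0.91 m → arm 0.79 m, τ = 140 × 0.79 = 110.6 N·m counterclockwise.
Net moment of existing loads = 110.6 N·m counterclockwise.
The crate weighs 43 × 10 = 430 N and must supply an equal clockwise moment, so its lever arm about the fulcrum is 110.6 / 430 = 0.257 m.
That puts it at 1.7 + 0.257 = 1.96 m from the left end.

x ≈ 1.96 m from the left end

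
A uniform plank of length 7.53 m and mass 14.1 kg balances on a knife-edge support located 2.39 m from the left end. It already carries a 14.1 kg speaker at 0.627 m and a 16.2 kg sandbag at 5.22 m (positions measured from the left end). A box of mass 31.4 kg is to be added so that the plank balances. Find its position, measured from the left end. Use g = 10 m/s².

Choose the knife-edge support (at 2.39 m from the left end) as the axis so the support reaction has zero arm there.
Beam weight: 14.1 × 10 = 141 N down at 3.765 m → arm 1.375 m, τ = 141 × 1.375 = 193.9 N·m clockwise.
Speaker: 14.1 × 10 = 141 N down at 0.627 m → arm 1.763 m, τ = 141 × 1.763 = 248.6 N·m counterclockwise.
Sandbag: 16.2 × 10 = 162 N down at 5.22 m → arm 2.83 m, τ = 162 × 2.83 = 458.5 N·m clockwise.
Net moment of existing loads = 403.8 N·m clockwise.
The box weighs 31.4 × 10 = 314 N and must supply an equal counterclockwise moment, so its lever arm about the knife-edge support is 403.8 / 314 = 1.29 m.
That puts it at 2.39 − 1.29 = 1.1 m from the left end.

x ≈ 1.1 m from the left end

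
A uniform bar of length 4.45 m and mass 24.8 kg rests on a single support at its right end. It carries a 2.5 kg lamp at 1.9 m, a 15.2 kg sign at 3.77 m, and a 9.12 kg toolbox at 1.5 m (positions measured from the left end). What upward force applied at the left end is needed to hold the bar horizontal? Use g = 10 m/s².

Sum moments about the right end (the unknown pivot reaction has zero arm there).
Beam weight: 24.8 × 10 = 248 N down at 2.225 m → arm 2.225 m, τ = 248 × 2.225 = 551.8 N·m counterclockwise.
Lamp: 2.5 × 10 = 25 N down at 1.9 m → arm 2.55 m, τ = 25 × 2.55 = 63.75 N·m counterclockwise.
Sign: 15.2 × 10 = 152 N down at 3.77 m → arm 0.68 m, τ = 152 × 0.68 = 103.4 N·m counterclockwise.
Toolbox: 9.12 × 10 = 91.2 N down at 1.5 m → arm 2.95 m, τ = 91.2 × 2.95 = 269 N·m counterclockwise.
Net moment of the loads = 987.9 N·m counterclockwise.
The upward force F acts at the left end, arm 4.45 m, giving F × 4.45 clockwise.
Στ = 0 ⇒ F × 4.45 = 987.9 ⇒ F = 987.9 / 4.45 = 222 N.

F ≈ 222 N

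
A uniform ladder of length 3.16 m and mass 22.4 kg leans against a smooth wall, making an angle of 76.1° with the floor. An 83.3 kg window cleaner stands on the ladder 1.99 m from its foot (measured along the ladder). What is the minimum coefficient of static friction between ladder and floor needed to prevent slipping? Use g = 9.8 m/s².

Taking torques about the foot of the ladder:
Ladder weight 22.4×9.8 = 219.5 N acts at 1.58 m along the ladder; its horizontal arm is 1.58·cos76.1° = 0.3796 m → τ = 83.32 N·m clockwise.
Window cleaner: 83.3×9.8 = 816.3 N at 1.99 m → arm 0.4781 m → τ = 390.3 N·m clockwise.
Wall normal N acts horizontally at the top; its moment arm is the height L sinθ = 3.16·sin76.1° = 3.067 m, counterclockwise.
Balancing moments: N × 3.067 = 473.6, giving N = 154.4 N.
ΣFx = 0 ⇒ f = N_wall = 154.4 N. ΣFy = 0 ⇒ N_floor = 1036 N.
μ_min = f / N_floor = 154.4 / 1036 = 0.149.

μ_min ≈ 0.149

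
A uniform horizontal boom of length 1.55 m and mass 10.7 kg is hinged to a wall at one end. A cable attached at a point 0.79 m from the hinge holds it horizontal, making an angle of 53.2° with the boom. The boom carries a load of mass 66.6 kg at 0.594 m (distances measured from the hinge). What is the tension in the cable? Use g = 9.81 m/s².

T ≈ 742 N

Taking torques about the hinge:
Beam weight: 10.7 × 9.81 = 105 N down at 0.775 m → arm 0.775 m, τ = 105 × 0.775 = 81.38 N·m clockwise.
Load: 66.6 × 9.81 = 653.3 N down at 0.594 m → arm 0.594 m, τ = 653.3 × 0.594 = 388.1 N·m clockwise.
Total clockwise load moment = 469.5 N·m.
The cable tension T acts at 0.79 m; only its component perpendicular to the boom, T sinθ, produces torque. sin 53.2° = 0.8007.
Στ = 0 ⇒ T × 0.79 × 0.8007 = 469.5 ⇒ T = 469.5 / 0.6326 = 742 N.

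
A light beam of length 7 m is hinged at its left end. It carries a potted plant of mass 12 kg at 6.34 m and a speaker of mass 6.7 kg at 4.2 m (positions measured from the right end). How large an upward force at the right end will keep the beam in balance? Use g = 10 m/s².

F ≈ 38.1 N

Take moments about the left end.
Potted plant: 12 × 10 = 120 N down at 6.34 m → arm 0.66 m, τ = 120 × 0.66 = 79.2 N·m clockwise.
Speaker: 6.7 × 10 = 67 N down at 4.2 m → arm 2.8 m, τ = 67 × 2.8 = 187.6 N·m clockwise.
Net moment of the loads = 266.8 N·m clockwise.
The upward force F acts at the right end, arm 7 m, giving F × 7 counterclockwise.
Setting net torque to zero: F × 7 = 266.8 → F = 266.8 / 7 = 38.1 N.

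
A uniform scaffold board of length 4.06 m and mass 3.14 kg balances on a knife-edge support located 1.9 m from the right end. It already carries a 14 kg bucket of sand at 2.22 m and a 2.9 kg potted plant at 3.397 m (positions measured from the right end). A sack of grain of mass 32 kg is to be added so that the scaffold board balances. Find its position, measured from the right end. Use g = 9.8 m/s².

Take moments about the knife-edge support (at 1.9 m from the right end).
Beam weight: 3.14 × 9.8 = 30.77 N down at 2.03 m → arm 0.13 m, τ = 30.77 × 0.13 = 4 N·m counterclockwise.
Bucket of sand: 14 × 9.8 = 137.2 N down at 2.22 m → arm 0.32 m, τ = 137.2 × 0.32 = 43.9 N·m counterclockwise.
Potted plant: 2.9 × 9.8 = 28.42 N down at 3.397 m → arm 1.497 m, τ = 28.42 × 1.497 = 42.54 N·m counterclockwise.
Net moment of existing loads = 90.44 N·m counterclockwise.
The sack of grain weighs 32 × 9.8 = 313.6 N and must supply an equal clockwise moment, so its lever arm about the knife-edge support is 90.44 / 313.6 = 0.288 m.
That puts it at 1.9 − 0.288 = 1.61 m from the right end.

x ≈ 1.61 m from the right end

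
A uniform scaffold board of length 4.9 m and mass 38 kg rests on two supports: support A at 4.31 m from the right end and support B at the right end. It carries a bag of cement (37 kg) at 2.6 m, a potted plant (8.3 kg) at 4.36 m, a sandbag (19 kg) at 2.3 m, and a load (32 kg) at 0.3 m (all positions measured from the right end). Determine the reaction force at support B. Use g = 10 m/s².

R_B ≈ 696 N

About support A:
Beam weight: 38 × 10 = 380 N down at 2.45 m → arm 1.86 m, τ = 380 × 1.86 = 706.8 N·m clockwise.
Bag of cement: 37 × 10 = 370 N down at 2.6 m → arm 1.71 m, τ = 370 × 1.71 = 632.7 N·m clockwise.
Potted plant: 8.3 × 10 = 83 N down at 4.36 m → arm 0.05 m, τ = 83 × 0.05 = 4.15 N·m counterclockwise.
Sandbag: 19 × 10 = 190 N down at 2.3 m → arm 2.01 m, τ = 190 × 2.01 = 381.9 N·m clockwise.
Load: 32 × 10 = 320 N down at 0.3 m → arm 4.01 m, τ = 320 × 4.01 = 1283 N·m clockwise.
Net load moment about support A = 3000 N·m clockwise.
Reaction R at support B is upward at 0 m, arm 4.31 m → moment R × 4.31 counterclockwise.
For rotational equilibrium, R × 4.31 = 3000, so R = 696 N.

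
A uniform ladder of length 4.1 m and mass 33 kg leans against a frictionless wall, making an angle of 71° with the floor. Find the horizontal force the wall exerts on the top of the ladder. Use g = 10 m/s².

Choose the foot of the ladder as the axis so the floor normal and friction both act there and drop out.
Ladder weight 33×10 = 330 N acts at 2.05 m along the ladder; its horizontal arm is 2.05·cos71° = 0.6674 m → τ = 220.2 N·m clockwise.
Wall normal N acts horizontally at the top; its moment arm is the height L sinθ = 4.1·sin71° = 3.877 m, counterclockwise.
For rotational equilibrium, N × 3.877 = 220.2, so N = 56.8 N.

N_wall ≈ 56.8 N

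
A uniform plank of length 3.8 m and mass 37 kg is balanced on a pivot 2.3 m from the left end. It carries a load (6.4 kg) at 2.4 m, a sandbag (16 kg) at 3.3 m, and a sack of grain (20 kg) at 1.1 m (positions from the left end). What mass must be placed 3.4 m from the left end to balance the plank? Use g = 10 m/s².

Sum moments about the pivot (at 2.3 m from the left end) (the support reaction has zero arm there).
Beam weight: 37 × 10 = 370 N down at 1.9 m → arm 0.4 m, τ = 370 × 0.4 = 148 N·m counterclockwise.
Load: 6.4 × 10 = 64 N down at 2.4 m → arm 0.1 m, τ = 64 × 0.1 = 6.4 N·m clockwise.
Sandbag: 16 × 10 = 160 N down at 3.3 m → arm 1 m, τ = 160 × 1 = 160 N·m clockwise.
Sack of grain: 20 × 10 = 200 N down at 1.1 m → arm 1.2 m, τ = 200 × 1.2 = 240 N·m counterclockwise.
Net moment of known loads = 221.6 N·m counterclockwise.
An unknown mass m at 3.4 m has arm 1.1 m; its moment is m·g·1.1 clockwise.
Στ = 0 ⇒ m × 10 × 1.1 = 221.6 ⇒ m = 221.6 / (10 × 1.1) = 20.1 kg.

m ≈ 20.1 kg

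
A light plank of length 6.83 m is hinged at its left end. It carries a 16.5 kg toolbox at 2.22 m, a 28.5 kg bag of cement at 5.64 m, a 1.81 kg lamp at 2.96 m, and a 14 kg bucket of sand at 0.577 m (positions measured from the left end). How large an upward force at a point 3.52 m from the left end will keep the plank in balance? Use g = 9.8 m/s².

F ≈ 587 N

Taking torques about the left end:
Toolbox: 16.5 × 9.8 = 161.7 N down at 2.22 m → arm 2.22 m, τ = 161.7 × 2.22 = 359 N·m clockwise.
Bag of cement: 28.5 × 9.8 = 279.3 N down at 5.64 m → arm 5.64 m, τ = 279.3 × 5.64 = 1575 N·m clockwise.
Lamp: 1.81 × 9.8 = 17.74 N down at 2.96 m → arm 2.96 m, τ = 17.74 × 2.96 = 52.51 N·m clockwise.
Bucket of sand: 14 × 9.8 = 137.2 N down at 0.577 m → arm 0.577 m, τ = 137.2 × 0.577 = 79.16 N·m clockwise.
Net moment of the loads = 2066 N·m clockwise.
The upward force F acts at a point 3.52 m from the left end, arm 3.52 m, giving F × 3.52 counterclockwise.
For rotational equilibrium, F × 3.52 = 2066, so F = 2066 / 3.52 = 587 N.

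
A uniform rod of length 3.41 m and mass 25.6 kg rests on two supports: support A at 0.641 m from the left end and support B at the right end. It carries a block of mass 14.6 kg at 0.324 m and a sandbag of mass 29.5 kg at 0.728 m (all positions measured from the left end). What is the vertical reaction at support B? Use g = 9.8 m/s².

Take moments about support A.
Beam weight: 25.6 × 9.8 = 250.9 N down at 1.705 m → arm 1.064 m, τ = 250.9 × 1.064 = 267 N·m clockwise.
Block: 14.6 × 9.8 = 143.1 N down at 0.324 m → arm 0.317 m, τ = 143.1 × 0.317 = 45.36 N·m counterclockwise.
Sandbag: 29.5 × 9.8 = 289.1 N down at 0.728 m → arm 0.087 m, τ = 289.1 × 0.087 = 25.15 N·m clockwise.
Net load moment about support A = 246.8 N·m clockwise.
Reaction R at support B is upward at 3.41 m, arm 2.769 m → moment R × 2.769 counterclockwise.
Setting net torque to zero: R × 2.769 = 246.8 → R = 89.1 N.

R_B ≈ 89.1 N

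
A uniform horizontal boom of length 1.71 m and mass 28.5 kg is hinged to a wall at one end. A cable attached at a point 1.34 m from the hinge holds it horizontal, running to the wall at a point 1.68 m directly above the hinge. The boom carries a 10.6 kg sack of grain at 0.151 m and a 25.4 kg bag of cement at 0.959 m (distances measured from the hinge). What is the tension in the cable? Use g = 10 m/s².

Take moments about the hinge.
Beam weight: 28.5 × 10 = 285 N down at 0.855 m → arm 0.855 m, τ = 285 × 0.855 = 243.7 N·m clockwise.
Sack of grain: 10.6 × 10 = 106 N down at 0.151 m → arm 0.151 m, τ = 106 × 0.151 = 16.01 N·m clockwise.
Bag of cement: 25.4 × 10 = 254 N down at 0.959 m → arm 0.959 m, τ = 254 × 0.959 = 243.6 N·m clockwise.
Total clockwise load moment = 503.3 N·m.
The cable tension T acts at 1.34 m; only its component perpendicular to the boom, T sinθ, produces torque. sinθ = h/√(h²+d²) = 1.68/√(1.68²+1.34²) = 0.7818.
Balancing moments: T × 1.34 × 0.7818 = 503.3, giving T = 503.3 / 1.048 = 480 N.

T ≈ 480 N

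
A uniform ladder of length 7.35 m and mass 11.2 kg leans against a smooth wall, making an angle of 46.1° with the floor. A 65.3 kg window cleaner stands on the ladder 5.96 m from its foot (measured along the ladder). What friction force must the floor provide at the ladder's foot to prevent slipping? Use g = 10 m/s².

f ≈ 563 N

About the foot of the ladder:
Ladder weight 11.2×10 = 112 N acts at 3.675 m along the ladder; its horizontal arm is 3.675·cos46.1° = 2.548 m → τ = 285.4 N·m clockwise.
Window cleaner: 65.3×10 = 653 N at 5.96 m → arm 4.133 m → τ = 2699 N·m clockwise.
Wall normal N acts horizontally at the top; its moment arm is the height L sinθ = 7.35·sin46.1° = 5.296 m, counterclockwise.
Στ = 0 ⇒ N × 5.296 = 2984 ⇒ N = 563 N.
ΣFx = 0: friction at the foot balances the wall's push, so f = N_wall = 563 N.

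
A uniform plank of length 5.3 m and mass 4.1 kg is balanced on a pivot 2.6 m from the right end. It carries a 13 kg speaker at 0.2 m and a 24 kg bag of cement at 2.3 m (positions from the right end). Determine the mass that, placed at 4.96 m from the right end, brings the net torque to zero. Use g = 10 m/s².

Choose the pivot (at 2.6 m from the right end) as the axis so the support reaction has zero arm there.
Beam weight: 4.1 × 10 = 41 N down at 2.65 m → arm 0.05 m, τ = 41 × 0.05 = 2.05 N·m counterclockwise.
Speaker: 13 × 10 = 130 N down at 0.2 m → arm 2.4 m, τ = 130 × 2.4 = 312 N·m clockwise.
Bag of cement: 24 × 10 = 240 N down at 2.3 m → arm 0.3 m, τ = 240 × 0.3 = 72 N·m clockwise.
Net moment of known loads = 381.9 N·m clockwise.
An unknown mass m at 4.96 m has arm 2.36 m; its moment is m·g·2.36 counterclockwise.
Στ = 0 ⇒ m × 10 × 2.36 = 381.9 ⇒ m = 381.9 / (10 × 2.36) = 16.2 kg.

m ≈ 16.2 kg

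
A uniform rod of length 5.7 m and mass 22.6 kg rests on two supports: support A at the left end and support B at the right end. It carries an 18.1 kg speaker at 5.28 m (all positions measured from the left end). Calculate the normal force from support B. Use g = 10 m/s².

R_B ≈ 281 N

Choose support A as the axis so its reaction then has zero moment arm.
Beam weight: 22.6 × 10 = 226 N down at 2.85 m → arm 2.85 m, τ = 226 × 2.85 = 644.1 N·m clockwise.
Speaker: 18.1 × 10 = 181 N down at 5.28 m → arm 5.28 m, τ = 181 × 5.28 = 955.7 N·m clockwise.
Net load moment about support A = 1600 N·m clockwise.
Reaction R at support B is upward at 5.7 m, arm 5.7 m → moment R × 5.7 counterclockwise.
For rotational equilibrium, R × 5.7 = 1600, so R = 281 N.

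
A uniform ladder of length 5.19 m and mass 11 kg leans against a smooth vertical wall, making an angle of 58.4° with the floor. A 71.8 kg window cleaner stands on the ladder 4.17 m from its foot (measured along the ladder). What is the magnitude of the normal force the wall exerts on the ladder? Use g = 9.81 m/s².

Taking torques about the foot of the ladder:
Ladder weight 11×9.81 = 107.9 N acts at 2.595 m along the ladder; its horizontal arm is 2.595·cos58.4° = 1.36 m → τ = 146.7 N·m clockwise.
Window cleaner: 71.8×9.81 = 704.4 N at 4.17 m → arm 2.185 m → τ = 1539 N·m clockwise.
Wall normal N acts horizontally at the top; its moment arm is the height L sinθ = 5.19·sin58.4° = 4.42 m, counterclockwise.
Balancing moments: N × 4.42 = 1686, giving N = 381 N.

N_wall ≈ 381 N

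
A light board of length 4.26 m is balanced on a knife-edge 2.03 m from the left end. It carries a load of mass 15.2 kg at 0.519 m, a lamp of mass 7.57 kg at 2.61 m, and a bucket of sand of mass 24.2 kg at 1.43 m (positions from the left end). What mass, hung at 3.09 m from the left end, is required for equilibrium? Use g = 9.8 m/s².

Take moments about the knife-edge (at 2.03 m from the left end).
Load: 15.2 × 9.8 = 149 N down at 0.519 m → arm 1.511 m, τ = 149 × 1.511 = 225.1 N·m counterclockwise.
Lamp: 7.57 × 9.8 = 74.19 N down at 2.61 m → arm 0.58 m, τ = 74.19 × 0.58 = 43.03 N·m clockwise.
Bucket of sand: 24.2 × 9.8 = 237.2 N down at 1.43 m → arm 0.6 m, τ = 237.2 × 0.6 = 142.3 N·m counterclockwise.
Net moment of known loads = 324.4 N·m counterclockwise.
An unknown mass m at 3.09 m has arm 1.06 m; its moment is m·g·1.06 clockwise.
Setting net torque to zero: m × 9.8 × 1.06 = 324.4 → m = 324.4 / (9.8 × 1.06) = 31.2 kg.

m ≈ 31.2 kg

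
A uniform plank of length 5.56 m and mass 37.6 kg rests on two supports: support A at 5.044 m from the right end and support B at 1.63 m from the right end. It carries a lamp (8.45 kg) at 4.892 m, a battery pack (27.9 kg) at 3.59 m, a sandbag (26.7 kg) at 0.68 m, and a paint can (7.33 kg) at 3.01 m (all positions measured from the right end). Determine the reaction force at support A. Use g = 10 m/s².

R_A ≈ 323 N

Take moments about support B.
Beam weight: 37.6 × 10 = 376 N down at 2.78 m → arm 1.15 m, τ = 376 × 1.15 = 432.4 N·m counterclockwise.
Lamp: 8.45 × 10 = 84.5 N down at 4.892 m → arm 3.262 m, τ = 84.5 × 3.262 = 275.6 N·m counterclockwise.
Battery pack: 27.9 × 10 = 279 N down at 3.59 m → arm 1.96 m, τ = 279 × 1.96 = 546.8 N·m counterclockwise.
Sandbag: 26.7 × 10 = 267 N down at 0.68 m → arm 0.95 m, τ = 267 × 0.95 = 253.6 N·m clockwise.
Paint can: 7.33 × 10 = 73.3 N down at 3.01 m → arm 1.38 m, τ = 73.3 × 1.38 = 101.2 N·m counterclockwise.
Net load moment about support B = 1102 N·m counterclockwise.
Reaction R at support A is upward at 5.044 m, arm 3.414 m → moment R × 3.414 clockwise.
Setting net torque to zero: R × 3.414 = 1102 → R = 323 N.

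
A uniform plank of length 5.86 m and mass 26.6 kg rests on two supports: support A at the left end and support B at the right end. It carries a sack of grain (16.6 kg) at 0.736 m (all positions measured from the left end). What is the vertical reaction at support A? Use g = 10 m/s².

R_A ≈ 278 N

About support B:
Beam weight: 26.6 × 10 = 266 N down at 2.93 m → arm 2.93 m, τ = 266 × 2.93 = 779.4 N·m counterclockwise.
Sack of grain: 16.6 × 10 = 166 N down at 0.736 m → arm 5.124 m, τ = 166 × 5.124 = 850.6 N·m counterclockwise.
Net load moment about support B = 1630 N·m counterclockwise.
Reaction R at support A is upward at 0 m, arm 5.86 m → moment R × 5.86 clockwise.
For rotational equilibrium, R × 5.86 = 1630, so R = 278 N.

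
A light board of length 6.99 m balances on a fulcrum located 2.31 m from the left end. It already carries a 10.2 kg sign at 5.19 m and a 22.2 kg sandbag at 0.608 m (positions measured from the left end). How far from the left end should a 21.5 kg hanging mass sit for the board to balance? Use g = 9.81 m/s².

x ≈ 2.7 m from the left end

Sum moments about the fulcrum (at 2.31 m from the left end) (the support reaction has zero arm there).
Sign: 10.2 × 9.81 = 100.1 N down at 5.19 m → arm 2.88 m, τ = 100.1 × 2.88 = 288.3 N·m clockwise.
Sandbag: 22.2 × 9.81 = 217.8 N down at 0.608 m → arm 1.702 m, τ = 217.8 × 1.702 = 370.7 N·m counterclockwise.
Net moment of existing loads = 82.4 N·m counterclockwise.
The hanging mass weighs 21.5 × 9.81 = 210.9 N and must supply an equal clockwise moment, so its lever arm about the fulcrum is 82.4 / 210.9 = 0.391 m.
That puts it at 2.31 + 0.391 = 2.7 m from the left end.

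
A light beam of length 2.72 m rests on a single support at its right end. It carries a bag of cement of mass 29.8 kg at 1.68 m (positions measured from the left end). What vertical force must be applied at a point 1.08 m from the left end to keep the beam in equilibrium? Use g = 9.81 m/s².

Taking torques about the right end:
Bag of cement: 29.8 × 9.81 = 292.3 N down at 1.68 m → arm 1.04 m, τ = 292.3 × 1.04 = 304 N·m counterclockwise.
Net moment of the loads = 304 N·m counterclockwise.
The upward force F acts at a point 1.08 m from the left end, arm 1.64 m, giving F × 1.64 clockwise.
Balancing moments: F × 1.64 = 304, giving F = 304 / 1.64 = 185 N.

F ≈ 185 N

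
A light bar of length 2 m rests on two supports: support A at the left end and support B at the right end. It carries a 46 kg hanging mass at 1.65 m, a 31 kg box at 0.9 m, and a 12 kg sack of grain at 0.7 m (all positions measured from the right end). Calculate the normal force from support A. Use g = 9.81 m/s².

Take moments about support B.
Hanging mass: 46 × 9.81 = 451.3 N down at 1.65 m → arm 1.65 m, τ = 451.3 × 1.65 = 744.6 N·m counterclockwise.
Box: 31 × 9.81 = 304.1 N down at 0.9 m → arm 0.9 m, τ = 304.1 × 0.9 = 273.7 N·m counterclockwise.
Sack of grain: 12 × 9.81 = 117.7 N down at 0.7 m → arm 0.7 m, τ = 117.7 × 0.7 = 82.39 N·m counterclockwise.
Net load moment about support B = 1101 N·m counterclockwise.
Reaction R at support A is upward at 2 m, arm 2 m → moment R × 2 clockwise.
Setting net torque to zero: R × 2 = 1101 → R = 550 N.

R_A ≈ 550 N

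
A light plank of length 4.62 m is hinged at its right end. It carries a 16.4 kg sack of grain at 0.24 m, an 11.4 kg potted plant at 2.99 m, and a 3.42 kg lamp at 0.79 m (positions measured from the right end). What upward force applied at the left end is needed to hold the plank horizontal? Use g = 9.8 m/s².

Take moments about the right end.
Sack of grain: 16.4 × 9.8 = 160.7 N down at 0.24 m → arm 0.24 m, τ = 160.7 × 0.24 = 38.57 N·m counterclockwise.
Potted plant: 11.4 × 9.8 = 111.7 N down at 2.99 m → arm 2.99 m, τ = 111.7 × 2.99 = 334 N·m counterclockwise.
Lamp: 3.42 × 9.8 = 33.52 N down at 0.79 m → arm 0.79 m, τ = 33.52 × 0.79 = 26.48 N·m counterclockwise.
Net moment of the loads = 399.1 N·m counterclockwise.
The upward force F acts at the left end, arm 4.62 m, giving F × 4.62 clockwise.
Setting net torque to zero: F × 4.62 = 399.1 → F = 399.1 / 4.62 = 86.4 N.

F ≈ 86.4 N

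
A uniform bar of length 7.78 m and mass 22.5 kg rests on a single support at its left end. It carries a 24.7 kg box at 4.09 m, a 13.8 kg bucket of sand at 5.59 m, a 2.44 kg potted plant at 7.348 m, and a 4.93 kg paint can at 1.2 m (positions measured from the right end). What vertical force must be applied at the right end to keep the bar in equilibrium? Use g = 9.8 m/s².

Taking torques about the left end:
Beam weight: 22.5 × 9.8 = 220.5 N down at 3.89 m → arm 3.89 m, τ = 220.5 × 3.89 = 857.7 N·m clockwise.
Box: 24.7 × 9.8 = 242.1 N down at 4.09 m → arm 3.69 m, τ = 242.1 × 3.69 = 893.3 N·m clockwise.
Bucket of sand: 13.8 × 9.8 = 135.2 N down at 5.59 m → arm 2.19 m, τ = 135.2 × 2.19 = 296.1 N·m clockwise.
Potted plant: 2.44 × 9.8 = 23.91 N down at 7.348 m → arm 0.432 m, τ = 23.91 × 0.432 = 10.33 N·m clockwise.
Paint can: 4.93 × 9.8 = 48.31 N down at 1.2 m → arm 6.58 m, τ = 48.31 × 6.58 = 317.9 N·m clockwise.
Net moment of the loads = 2375 N·m clockwise.
The upward force F acts at the right end, arm 7.78 m, giving F × 7.78 counterclockwise.
Setting net torque to zero: F × 7.78 = 2375 → F = 2375 / 7.78 = 305 N.

F ≈ 305 N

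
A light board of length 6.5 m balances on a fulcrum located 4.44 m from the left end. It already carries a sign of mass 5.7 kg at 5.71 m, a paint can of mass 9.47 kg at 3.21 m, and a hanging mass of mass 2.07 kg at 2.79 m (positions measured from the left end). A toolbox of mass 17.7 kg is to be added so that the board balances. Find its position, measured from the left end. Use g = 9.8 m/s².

Take moments about the fulcrum (at 4.44 m from the left end).
Sign: 5.7 × 9.8 = 55.86 N down at 5.71 m → arm 1.27 m, τ = 55.86 × 1.27 = 70.94 N·m clockwise.
Paint can: 9.47 × 9.8 = 92.81 N down at 3.21 m → arm 1.23 m, τ = 92.81 × 1.23 = 114.2 N·m counterclockwise.
Hanging mass: 2.07 × 9.8 = 20.29 N down at 2.79 m → arm 1.65 m, τ = 20.29 × 1.65 = 33.48 N·m counterclockwise.
Net moment of existing loads = 76.74 N·m counterclockwise.
The toolbox weighs 17.7 × 9.8 = 173.5 N and must supply an equal clockwise moment, so its lever arm about the fulcrum is 76.74 / 173.5 = 0.442 m.
That puts it at 4.44 + 0.442 = 4.88 m from the left end.

x ≈ 4.88 m from the left end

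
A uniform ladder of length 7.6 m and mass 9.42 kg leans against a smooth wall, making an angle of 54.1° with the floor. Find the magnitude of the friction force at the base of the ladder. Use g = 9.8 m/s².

About the foot of the ladder:
Ladder weight 9.42×9.8 = 92.32 N acts at 3.8 m along the ladder; its horizontal arm is 3.8·cos54.1° = 2.228 m → τ = 205.7 N·m clockwise.
Wall normal N acts horizontally at the top; its moment arm is the height L sinθ = 7.6·sin54.1° = 6.156 m, counterclockwise.
For rotational equilibrium, N × 6.156 = 205.7, so N = 33.4 N.
ΣFx = 0: friction at the foot balances the wall's push, so f = N_wall = 33.4 N.

f ≈ 33.4 N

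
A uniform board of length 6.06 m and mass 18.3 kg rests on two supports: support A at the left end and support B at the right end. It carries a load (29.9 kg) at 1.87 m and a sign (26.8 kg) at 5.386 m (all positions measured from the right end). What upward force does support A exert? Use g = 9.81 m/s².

Take moments about support B.
Beam weight: 18.3 × 9.81 = 179.5 N down at 3.03 m → arm 3.03 m, τ = 179.5 × 3.03 = 543.9 N·m counterclockwise.
Load: 29.9 × 9.81 = 293.3 N down at 1.87 m → arm 1.87 m, τ = 293.3 × 1.87 = 548.5 N·m counterclockwise.
Sign: 26.8 × 9.81 = 262.9 N down at 5.386 m → arm 5.386 m, τ = 262.9 × 5.386 = 1416 N·m counterclockwise.
Net load moment about support B = 2508 N·m counterclockwise.
Reaction R at support A is upward at 6.06 m, arm 6.06 m → moment R × 6.06 clockwise.
Setting net torque to zero: R × 6.06 = 2508 → R = 414 N.

R_A ≈ 414 N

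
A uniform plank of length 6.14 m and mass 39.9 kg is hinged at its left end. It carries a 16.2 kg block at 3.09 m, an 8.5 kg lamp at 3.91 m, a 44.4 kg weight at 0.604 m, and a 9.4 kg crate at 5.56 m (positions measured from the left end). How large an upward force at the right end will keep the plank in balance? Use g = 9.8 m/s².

F ≈ 455 N

Sum moments about the left end (the unknown pivot reaction has zero arm there).
Beam weight: 39.9 × 9.8 = 391 N down at 3.07 m → arm 3.07 m, τ = 391 × 3.07 = 1200 N·m clockwise.
Block: 16.2 × 9.8 = 158.8 N down at 3.09 m → arm 3.09 m, τ = 158.8 × 3.09 = 490.7 N·m clockwise.
Lamp: 8.5 × 9.8 = 83.3 N down at 3.91 m → arm 3.91 m, τ = 83.3 × 3.91 = 325.7 N·m clockwise.
Weight: 44.4 × 9.8 = 435.1 N down at 0.604 m → arm 0.604 m, τ = 435.1 × 0.604 = 262.8 N·m clockwise.
Crate: 9.4 × 9.8 = 92.12 N down at 5.56 m → arm 5.56 m, τ = 92.12 × 5.56 = 512.2 N·m clockwise.
Net moment of the loads = 2791 N·m clockwise.
The upward force F acts at the right end, arm 6.14 m, giving F × 6.14 counterclockwise.
Setting net torque to zero: F × 6.14 = 2791 → F = 2791 / 6.14 = 455 N.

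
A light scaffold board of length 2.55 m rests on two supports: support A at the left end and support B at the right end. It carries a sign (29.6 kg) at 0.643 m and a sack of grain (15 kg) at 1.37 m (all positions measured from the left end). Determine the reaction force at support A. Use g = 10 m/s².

R_A ≈ 291 N

Choose support B as the axis so its reaction then has zero moment arm.
Sign: 29.6 × 10 = 296 N down at 0.643 m → arm 1.907 m, τ = 296 × 1.907 = 564.5 N·m counterclockwise.
Sack of grain: 15 × 10 = 150 N down at 1.37 m → arm 1.18 m, τ = 150 × 1.18 = 177 N·m counterclockwise.
Net load moment about support B = 741.5 N·m counterclockwise.
Reaction R at support A is upward at 0 m, arm 2.55 m → moment R × 2.55 clockwise.
Στ = 0 ⇒ R × 2.55 = 741.5 ⇒ R = 291 N.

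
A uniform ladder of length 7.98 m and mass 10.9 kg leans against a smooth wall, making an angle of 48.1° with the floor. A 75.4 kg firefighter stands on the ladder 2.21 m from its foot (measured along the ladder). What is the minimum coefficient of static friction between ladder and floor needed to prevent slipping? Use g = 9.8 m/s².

μ_min ≈ 0.274

Take moments about the foot of the ladder.
Ladder weight 10.9×9.8 = 106.8 N acts at 3.99 m along the ladder; its horizontal arm is 3.99·cos48.1° = 2.665 m → τ = 284.6 N·m clockwise.
Firefighter: 75.4×9.8 = 738.9 N at 2.21 m → arm 1.476 m → τ = 1091 N·m clockwise.
Wall normal N acts horizontally at the top; its moment arm is the height L sinθ = 7.98·sin48.1° = 5.94 m, counterclockwise.
Balancing moments: N × 5.94 = 1376, giving N = 231.6 N.
ΣFx = 0 ⇒ f = N_wall = 231.6 N. ΣFy = 0 ⇒ N_floor = 845.7 N.
μ_min = f / N_floor = 231.6 / 845.7 = 0.274.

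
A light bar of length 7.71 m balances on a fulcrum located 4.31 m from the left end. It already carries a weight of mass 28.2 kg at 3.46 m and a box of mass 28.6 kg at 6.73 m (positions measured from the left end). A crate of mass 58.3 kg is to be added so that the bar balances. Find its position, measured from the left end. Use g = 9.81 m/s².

x ≈ 3.53 m from the left end

Choose the fulcrum (at 4.31 m from the left end) as the axis so the support reaction has zero arm there.
Weight: 28.2 × 9.81 = 276.6 N down at 3.46 m → arm 0.85 m, τ = 276.6 × 0.85 = 235.1 N·m counterclockwise.
Box: 28.6 × 9.81 = 280.6 N down at 6.73 m → arm 2.42 m, τ = 280.6 × 2.42 = 679.1 N·m clockwise.
Net moment of existing loads = 444 N·m clockwise.
The crate weighs 58.3 × 9.81 = 571.9 N and must supply an equal counterclockwise moment, so its lever arm about the fulcrum is 444 / 571.9 = 0.776 m.
That puts it at 4.31 − 0.776 = 3.53 m from the left end.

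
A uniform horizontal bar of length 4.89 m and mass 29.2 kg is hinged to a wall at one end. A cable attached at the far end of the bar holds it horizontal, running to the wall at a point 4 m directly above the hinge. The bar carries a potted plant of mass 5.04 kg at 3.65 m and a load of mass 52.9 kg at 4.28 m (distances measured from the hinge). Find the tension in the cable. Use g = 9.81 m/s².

T ≈ 1000 N

Sum moments about the hinge (the unknown hinge reaction has zero arm there).
Beam weight: 29.2 × 9.81 = 286.5 N down at 2.445 m → arm 2.445 m, τ = 286.5 × 2.445 = 700.5 N·m clockwise.
Potted plant: 5.04 × 9.81 = 49.44 N down at 3.65 m → arm 3.65 m, τ = 49.44 × 3.65 = 180.5 N·m clockwise.
Load: 52.9 × 9.81 = 518.9 N down at 4.28 m → arm 4.28 m, τ = 518.9 × 4.28 = 2221 N·m clockwise.
Total clockwise load moment = 3102 N·m.
The cable tension T acts at 4.89 m; only its component perpendicular to the bar, T sinθ, produces torque. sinθ = h/√(h²+d²) = 4/√(4²+4.89²) = 0.6332.
Στ = 0 ⇒ T × 4.89 × 0.6332 = 3102 ⇒ T = 3102 / 3.096 = 1000 N.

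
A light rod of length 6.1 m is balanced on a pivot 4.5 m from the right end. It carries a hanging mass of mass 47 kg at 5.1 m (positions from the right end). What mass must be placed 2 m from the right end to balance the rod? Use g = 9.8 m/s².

m ≈ 11.3 kg

Take moments about the pivot (at 4.5 m from the right end).
Hanging mass: 47 × 9.8 = 460.6 N down at 5.1 m → arm 0.6 m, τ = 460.6 × 0.6 = 276.4 N·m counterclockwise.
Net moment of known loads = 276.4 N·m counterclockwise.
An unknown mass m at 2 m has arm 2.5 m; its moment is m·g·2.5 clockwise.
Στ = 0 ⇒ m × 9.8 × 2.5 = 276.4 ⇒ m = 276.4 / (9.8 × 2.5) = 11.3 kg.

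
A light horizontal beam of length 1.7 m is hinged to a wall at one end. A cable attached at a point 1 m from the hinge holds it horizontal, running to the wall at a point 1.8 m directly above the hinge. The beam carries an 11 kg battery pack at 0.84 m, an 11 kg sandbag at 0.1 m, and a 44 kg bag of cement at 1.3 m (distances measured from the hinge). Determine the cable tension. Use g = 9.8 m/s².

About the hinge:
Battery pack: 11 × 9.8 = 107.8 N down at 0.84 m → arm 0.84 m, τ = 107.8 × 0.84 = 90.55 N·m clockwise.
Sandbag: 11 × 9.8 = 107.8 N down at 0.1 m → arm 0.1 m, τ = 107.8 × 0.1 = 10.78 N·m clockwise.
Bag of cement: 44 × 9.8 = 431.2 N down at 1.3 m → arm 1.3 m, τ = 431.2 × 1.3 = 560.6 N·m clockwise.
Total clockwise load moment = 661.9 N·m.
The cable tension T acts at 1 m; only its component perpendicular to the beam, T sinθ, produces torque. sinθ = h/√(h²+d²) = 1.8/√(1.8²+1²) = 0.8742.
Στ = 0 ⇒ T × 1 × 0.8742 = 661.9 ⇒ T = 661.9 / 0.8742 = 757 N.

T ≈ 757 N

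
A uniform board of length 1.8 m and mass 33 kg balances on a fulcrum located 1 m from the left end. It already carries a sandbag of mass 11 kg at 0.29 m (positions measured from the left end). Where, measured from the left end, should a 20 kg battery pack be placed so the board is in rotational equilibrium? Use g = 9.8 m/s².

x ≈ 1.56 m from the left end

Sum moments about the fulcrum (at 1 m from the left end) (the support reaction has zero arm there).
Beam weight: 33 × 9.8 = 323.4 N down at 0.9 m → arm 0.1 m, τ = 323.4 × 0.1 = 32.34 N·m counterclockwise.
Sandbag: 11 × 9.8 = 107.8 N down at 0.29 m → arm 0.71 m, τ = 107.8 × 0.71 = 76.54 N·m counterclockwise.
Net moment of existing loads = 108.9 N·m counterclockwise.
The battery pack weighs 20 × 9.8 = 196 N and must supply an equal clockwise moment, so its lever arm about the fulcrum is 108.9 / 196 = 0.556 m.
That puts it at 1 + 0.556 = 1.56 m from the left end.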